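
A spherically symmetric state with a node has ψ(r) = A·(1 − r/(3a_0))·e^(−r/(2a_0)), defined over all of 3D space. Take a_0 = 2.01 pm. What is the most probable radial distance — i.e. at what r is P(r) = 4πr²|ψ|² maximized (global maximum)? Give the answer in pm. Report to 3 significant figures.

Differentiate P(r) = 4πr²|ψ|² with respect to r and set to zero.
This gives r = a_0.
With a_0 = 2.01, the most probable radial distance is 2.010 pm.

r ≈ 2.01 pm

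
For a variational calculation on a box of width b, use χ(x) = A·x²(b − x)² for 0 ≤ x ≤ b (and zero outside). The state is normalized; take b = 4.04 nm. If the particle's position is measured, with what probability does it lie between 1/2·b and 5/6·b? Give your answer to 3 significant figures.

|χ|² is the probability density, so P = ∫_{1/2·b}^{5/6·b} |χ|² dx.
With A² fixed by ∫|χ|² = 1, i.e. A² = (b^9/630)^(−1), substitute and integrate.
Substituting u = x/b, A² and the length scale cancel in the ratio: P = ∫_{1/2}^{5/6} u^4·(1 - u)^4 du / ∫_{0}^{1} u^4·(1 - u)^4 du.
Using ∫ u^4·(1 - u)^4 du = u^5·(70·u^4 - 315·u^3 + 540·u^2 - 420·u + 126)/630, the numerator is ≈ 0.00077944 and the denominator is 1/630.
The result is P = 0.4910.

P ≈ 0.491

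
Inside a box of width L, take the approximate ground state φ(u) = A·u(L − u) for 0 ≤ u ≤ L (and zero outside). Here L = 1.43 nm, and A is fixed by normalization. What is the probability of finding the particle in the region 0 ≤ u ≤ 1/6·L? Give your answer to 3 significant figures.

P = ∫_{0}^{1/6·L} |φ(u)|² du.
The normalization integral ∫|φ|²du over the whole domain equals L^5/30·A², and A² cancels in the ratio.
Substituting t = u/L, A² and the length scale cancel in the ratio: P = ∫_{0}^{1/6} t^2·(1 - t)^2 dt / ∫_{0}^{1} t^2·(1 - t)^2 dt.
Using ∫ t^2·(1 - t)^2 dt = t^3·(6·t^2 - 15·t + 10)/30, the numerator is ≈ 0.0011831 and the denominator is 1/30.
This works out to P = 23/648.

P ≈ 0.0355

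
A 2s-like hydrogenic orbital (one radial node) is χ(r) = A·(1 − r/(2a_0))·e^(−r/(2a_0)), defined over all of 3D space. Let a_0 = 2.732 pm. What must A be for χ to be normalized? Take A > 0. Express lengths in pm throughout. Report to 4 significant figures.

A ≈ 0.04417 pm^(-3/2)

Normalization requires ∫|χ|² 4πr² dr = 1, integrated from 0 to ∞.
Recall ∫₀^∞ r^m e^(−r/β) dr = m!·β^(m+1), the integral (without the A² prefactor) comes out to 8·π·a_0^3.
Setting this equal to 1 gives A² = 1/(8·π·a_0^3).
With a_0 = 2.732: A² = 0.0019513 and A = 0.044173.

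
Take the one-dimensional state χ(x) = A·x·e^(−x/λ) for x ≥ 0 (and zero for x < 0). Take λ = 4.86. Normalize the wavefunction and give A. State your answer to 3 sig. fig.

A ≈ 0.187

Normalization requires ∫|χ|² dx = 1, integrated from 0 to ∞.
With ∫₀^∞ x^2 e^(−αx) dx = 2!/α^3, carrying out the integral gives A² · λ^3/4.
Setting this equal to 1 gives A² = 1/(λ^3/4).
With λ = 4.86: A² = 0.03485 and A = 0.1867.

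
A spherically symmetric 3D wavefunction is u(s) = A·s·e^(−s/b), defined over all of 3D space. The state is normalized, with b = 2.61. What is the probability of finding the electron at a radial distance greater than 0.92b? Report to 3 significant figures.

P ≈ 0.961

With dV = 4πs²ds, the probability is ∫|u|² dV over s > 0.92b.
The full normalization integral is A²·[3·π·b^5] = 1, fixing A².
Let t = s/b; then A², 4π and the length scale all cancel, so P = ∫_{0.92}^{∞} t^4·e^(-2·t) dt ÷ ∫_{0}^{∞} t^4·e^(-2·t) dt.
Using ∫ t^4·e^(-2·t) dt = -(t^4/2 + t^3 + 3·t^2/2 + 3·t/2 + 3/4)·e^(-2·t), the numerator is ≈ 0.72047 and the denominator is 3/4.
The region integral divided by the full integral gives P = 0.9606.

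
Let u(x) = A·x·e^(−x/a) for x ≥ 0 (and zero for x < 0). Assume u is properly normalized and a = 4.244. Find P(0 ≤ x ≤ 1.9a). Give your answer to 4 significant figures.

P ≈ 0.7311

|u|² is the probability density, so P = ∫_{0}^{1.9a} |u|² dx.
The normalization integral ∫|u|²dx over the whole domain equals a^3/4·A², and A² cancels in the ratio.
Substituting t = x/a, A² and the length scale cancel in the ratio: P = ∫_{0}^{1.9} t^2·e^(-2·t) dt / ∫_{0}^{∞} t^2·e^(-2·t) dt.
An antiderivative of t^2·e^(-2·t) is -(2·t^2 + 2·t + 1)·e^(-2·t)/4; evaluating from 0 to 1.9 gives 1/4 - 601·e^(-19/5)/200, while the full integral is 1/4.
The result is P = 0.73110.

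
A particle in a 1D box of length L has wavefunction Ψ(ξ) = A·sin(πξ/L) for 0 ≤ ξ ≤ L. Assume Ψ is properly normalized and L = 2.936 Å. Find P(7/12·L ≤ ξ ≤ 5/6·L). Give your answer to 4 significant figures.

P ≈ 0.3083

P = ∫_{7/12·L}^{5/6·L} |Ψ(ξ)|² dξ.
Since A² = 1/(L/2), this is the region integral divided by the full normalization integral.
Let u = ξ/L; then A² and the length scale cancel, so P = ∫_{7/12}^{5/6} sin(π·u)^2 du ÷ ∫_{0}^{1} sin(π·u)^2 du.
Using ∫ sin(π·u)^2 du = u/2 - sin(2·π·u)/(4·π), the numerator is -1/(8·π) + √(3)/(8·π) + 1/8 and the denominator is 1/2.
This works out to P = (-1 + √(3) + π)/(4·π).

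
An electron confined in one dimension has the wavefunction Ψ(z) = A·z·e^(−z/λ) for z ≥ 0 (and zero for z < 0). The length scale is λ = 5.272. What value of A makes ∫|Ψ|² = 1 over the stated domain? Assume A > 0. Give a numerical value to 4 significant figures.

A ≈ 0.1652

Require ∫ |Ψ|² dz = 1 over the whole domain.
Recall ∫₀^∞ z^m e^(−z/β) dz = m!·β^(m+1), with Ψ = A·z·e^(−z/λ), the integral evaluates to A²·[λ^3/4].
So A² = (λ^3/4)^(−1).
Substituting λ = 5.272 gives A² = 0.027298, so A = 0.16522.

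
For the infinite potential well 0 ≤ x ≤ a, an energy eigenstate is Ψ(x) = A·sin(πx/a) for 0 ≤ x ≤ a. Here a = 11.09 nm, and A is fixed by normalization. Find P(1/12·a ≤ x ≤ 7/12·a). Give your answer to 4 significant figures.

P = ∫_{1/12·a}^{7/12·a} |Ψ(x)|² dx.
Since A² = 1/(a/2), this is the region integral divided by the full normalization integral.
Let u = x/a; then A² and the length scale cancel, so P = ∫_{1/12}^{7/12} sin(π·u)^2 du ÷ ∫_{0}^{1} sin(π·u)^2 du.
An antiderivative of sin(π·u)^2 is u/2 - sin(2·π·u)/(4·π); evaluating from 1/12 to 7/12 gives 1/(4·π) + 1/4, while the full integral is 1/2.
Taking the ratio, P = (1 + π)/(2·π).

P ≈ 0.6592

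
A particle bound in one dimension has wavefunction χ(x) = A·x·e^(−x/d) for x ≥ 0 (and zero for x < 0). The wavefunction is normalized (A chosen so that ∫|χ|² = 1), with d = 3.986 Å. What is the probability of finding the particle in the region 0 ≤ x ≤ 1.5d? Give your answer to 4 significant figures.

P ≈ 0.5768

P = ∫_{0}^{1.5d} |χ(x)|² dx.
Since A² = 1/(d^3/4), this is the region integral divided by the full normalization integral.
Substituting u = x/d, A² and the length scale cancel in the ratio: P = ∫_{0}^{1.5} u^2·e^(-2·u) du / ∫_{0}^{∞} u^2·e^(-2·u) du.
With ∫ u^2·e^(-2·u) du = -(2·u^2 + 2·u + 1)·e^(-2·u)/4 + C, the region integral is 1/4 - 17·e^(-3)/8 and the full one is 1/4.
The result is P = 0.57681.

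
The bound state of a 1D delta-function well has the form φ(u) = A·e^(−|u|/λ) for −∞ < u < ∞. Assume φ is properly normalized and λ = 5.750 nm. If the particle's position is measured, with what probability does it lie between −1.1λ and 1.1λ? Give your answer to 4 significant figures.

P ≈ 0.8892

The probability is P = ∫ |φ|² du over [−1.1λ, 1.1λ].
The normalization integral ∫|φ|²du over the whole domain equals λ·A², and A² cancels in the ratio.
By symmetry take twice the u ≥ 0 contribution in numerator and denominator; the 2's cancel. In terms of t = u/λ (A² and the length scale cancel between numerator and denominator), P = [∫_{0}^{1.1} e^(-2·t) dt] / [∫_{0}^{∞} e^(-2·t) dt].
With ∫ e^(-2·t) dt = -e^(-2·t)/2 + C, the region integral is 1/2 - e^(-11/5)/2 and the full one is 1/2.
This works out to P = 0.88920.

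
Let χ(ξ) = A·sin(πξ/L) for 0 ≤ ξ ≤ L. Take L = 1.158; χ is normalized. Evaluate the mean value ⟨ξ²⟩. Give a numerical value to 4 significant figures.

⟨ξ²⟩ = ∫ ξ^2 |χ|² dξ over the full domain.
Since the A² factors cancel between numerator and denominator, ⟨ξ²⟩ = -L^2/(2·π^2) + L^2/3.
Putting L = 1.158 gives 0.37905.

⟨ξ^2⟩ ≈ 0.3791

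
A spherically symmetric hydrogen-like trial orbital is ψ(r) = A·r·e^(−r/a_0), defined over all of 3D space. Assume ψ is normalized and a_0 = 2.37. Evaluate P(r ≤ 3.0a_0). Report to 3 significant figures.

Integrate the radial probability density 4πr²|ψ|² over r ≤ 3.0a_0.
A² is fixed by ∫₀^∞ 4πr²|ψ|² dr = 1, i.e. A² = (3·π·a_0^5)^(−1).
Substituting u = r/a_0, A², 4π and the length scale all cancel in the ratio: P = ∫_{0}^{3.0} u^4·e^(-2·u) du / ∫_{0}^{∞} u^4·e^(-2·u) du.
With ∫ u^4·e^(-2·u) du = -(u^4/2 + u^3 + 3·u^2/2 + 3·u/2 + 3/4)·e^(-2·u) + C, the region integral is 3/4 - 345·e^(-6)/4 and the full one is 3/4.
The region integral divided by the full integral gives P = 0.7149.

P ≈ 0.715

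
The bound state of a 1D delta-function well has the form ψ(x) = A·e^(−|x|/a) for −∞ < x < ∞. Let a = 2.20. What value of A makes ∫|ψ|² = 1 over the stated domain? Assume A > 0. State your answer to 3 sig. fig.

A ≈ 0.674

The normalization condition is ∫|ψ|² dx = 1 from −∞ to ∞.
Recall ∫₀^∞ x^m e^(−x/β) dx = m!·β^(m+1), the integral (without the A² prefactor) comes out to a.
With a = 2.20: A² = 0.4545 and A = 0.6742.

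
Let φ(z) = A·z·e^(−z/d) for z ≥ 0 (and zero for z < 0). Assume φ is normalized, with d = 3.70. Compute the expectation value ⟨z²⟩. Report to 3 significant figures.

⟨z^2⟩ ≈ 41.1

The expectation value is the |φ|²-weighted average of z^2: ∫ z^2|φ|² dz.
Using ∫₀^∞ zⁿ e^(−αz) dz = n!/αⁿ⁺¹, evaluating both integrals, ⟨z²⟩ = 3·d^2.
Putting d = 3.70 gives 41.07.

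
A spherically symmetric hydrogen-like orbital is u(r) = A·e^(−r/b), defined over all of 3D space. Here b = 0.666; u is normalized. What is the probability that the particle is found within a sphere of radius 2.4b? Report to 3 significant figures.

P ≈ 0.857

P = ∫ |u|² 4πr² dr over r ≤ 2.4b.
The full normalization integral is A²·[π·b^3] = 1, fixing A².
In terms of t = r/b (A², 4π and the length scale all cancel between numerator and denominator), P = [∫_{0}^{2.4} t^2·e^(-2·t) dt] / [∫_{0}^{∞} t^2·e^(-2·t) dt].
Using ∫ t^2·e^(-2·t) dt = -(2·t^2 + 2·t + 1)·e^(-2·t)/4, the numerator is 1/4 - 433·e^(-24/5)/100 and the denominator is 1/4.
Taking the ratio yields P = 0.8575.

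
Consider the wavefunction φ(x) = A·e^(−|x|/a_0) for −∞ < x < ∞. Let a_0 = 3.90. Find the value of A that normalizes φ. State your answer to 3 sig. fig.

A ≈ 0.506

Normalization requires ∫|φ|² dx = 1, integrated from −∞ to ∞.
Using ∫₀^∞ xⁿ e^(−αx) dx = n!/αⁿ⁺¹, carrying out the integral gives A² · a_0.
Setting this equal to 1 gives A² = 1/(a_0).
With a_0 = 3.90: A² = 0.2564 and A = 0.5064.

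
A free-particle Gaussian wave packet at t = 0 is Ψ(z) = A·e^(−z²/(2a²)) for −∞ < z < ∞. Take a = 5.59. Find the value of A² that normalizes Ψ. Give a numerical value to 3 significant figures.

Require ∫ |Ψ|² dz = 1 over the whole domain.
With Ψ = A·e^(−z²/(2a²)), the integral evaluates to A²·[√(π)·a].
Substituting a = 5.59 gives A² = 0.1009, so A = 0.3177.

A^2 ≈ 0.101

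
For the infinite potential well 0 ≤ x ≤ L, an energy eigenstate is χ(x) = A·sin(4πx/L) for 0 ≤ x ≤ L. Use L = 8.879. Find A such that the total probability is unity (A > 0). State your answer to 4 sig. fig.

The normalization condition is ∫|χ|² dx = 1 from 0 to L.
With ∫₀^L sin²(nπx/L) dx = L/2, carrying out the integral gives A² · L/2.
So A² = (L/2)^(−1).
With L = 8.879: A² = 0.22525 and A = 0.47461.

A ≈ 0.4746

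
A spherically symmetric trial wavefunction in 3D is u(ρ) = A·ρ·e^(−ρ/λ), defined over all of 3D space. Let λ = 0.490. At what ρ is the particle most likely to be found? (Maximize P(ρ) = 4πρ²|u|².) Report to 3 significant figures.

The maximum of P(ρ) = 4πρ²|u|² occurs where its derivative vanishes.
Solving yields ρ = 2·λ.
With λ = 0.490, the most probable radial distance is 0.9800.

ρ ≈ 0.980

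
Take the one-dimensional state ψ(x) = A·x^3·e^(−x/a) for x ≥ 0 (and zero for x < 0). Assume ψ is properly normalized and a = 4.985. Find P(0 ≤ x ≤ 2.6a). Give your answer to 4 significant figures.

P = ∫_{0}^{2.6a} |ψ(x)|² dx.
Since A² = 1/(45·a^7/8), this is the region integral divided by the full normalization integral.
Substituting u = x/a, A² and the length scale cancel in the ratio: P = ∫_{0}^{2.6} u^6·e^(-2·u) du / ∫_{0}^{∞} u^6·e^(-2·u) du.
Using ∫ u^6·e^(-2·u) du = -(4·u^6 + 12·u^5 + 30·u^4 + 60·u^3 + 90·u^2 + 90·u + 45)·e^(-2·u)/8, the numerator is ≈ 1.50529 and the denominator is 45/8.
This works out to P = 0.26761.

P ≈ 0.2676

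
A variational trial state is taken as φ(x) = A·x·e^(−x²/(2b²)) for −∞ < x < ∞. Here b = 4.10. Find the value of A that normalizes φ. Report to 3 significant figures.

We need A² ∫|f|² dx = 1, taking the integral from −∞ to ∞.
∫|φ|² dx = A²·(√(π)·b^3/2).
Hence A² = 1/[√(π)·b^3/2].
Plugging in b = 4.10 yields A = 0.1280.

A ≈ 0.128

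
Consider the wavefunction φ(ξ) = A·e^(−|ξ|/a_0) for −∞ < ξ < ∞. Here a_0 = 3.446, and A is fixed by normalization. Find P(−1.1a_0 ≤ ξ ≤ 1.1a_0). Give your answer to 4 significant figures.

|φ|² is the probability density, so P = ∫_{−1.1a_0}^{1.1a_0} |φ|² dξ.
Since A² = 1/(a_0), this is the region integral divided by the full normalization integral.
By symmetry take twice the ξ ≥ 0 contribution in numerator and denominator; the 2's cancel. Substituting u = ξ/a_0, A² and the length scale cancel in the ratio: P = ∫_{0}^{1.1} e^(-2·u) du / ∫_{0}^{∞} e^(-2·u) du.
With ∫ e^(-2·u) du = -e^(-2·u)/2 + C, the region integral is 1/2 - e^(-11/5)/2 and the full one is 1/2.
The result is P = 0.88920.

P ≈ 0.8892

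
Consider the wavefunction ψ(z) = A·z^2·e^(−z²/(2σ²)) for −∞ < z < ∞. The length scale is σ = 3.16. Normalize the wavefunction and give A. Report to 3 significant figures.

The normalization condition is ∫|ψ|² dz = 1 from −∞ to ∞.
With ∫_{−∞}^{∞} z^(2m) e^(−αz²) dz = (2m−1)!!·√π / (2^m α^(m+1/2)), ∫|ψ|² dz = A²·(3·√(π)·σ^5/4).
Setting this equal to 1 gives A² = 1/(3·√(π)·σ^5/4).
Plugging in σ = 3.16 yields A = 0.04886.

A ≈ 0.0489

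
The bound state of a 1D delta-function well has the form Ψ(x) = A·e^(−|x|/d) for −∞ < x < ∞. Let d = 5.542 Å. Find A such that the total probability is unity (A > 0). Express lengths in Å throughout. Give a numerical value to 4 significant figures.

The normalization condition is ∫|Ψ|² dx = 1 from −∞ to ∞.
Recall ∫₀^∞ x^m e^(−x/β) dx = m!·β^(m+1), with Ψ = A·e^(−|x|/d), the integral evaluates to A²·[d].
Setting this equal to 1 gives A² = 1/(d).
With d = 5.542: A² = 0.18044 and A = 0.42478.

A ≈ 0.4248 Å^(-1/2)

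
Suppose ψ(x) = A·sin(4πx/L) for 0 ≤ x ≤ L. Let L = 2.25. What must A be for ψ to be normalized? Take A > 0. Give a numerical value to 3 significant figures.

The normalization condition is ∫|ψ|² dx = 1 from 0 to L.
With ∫₀^L sin²(nπx/L) dx = L/2, carrying out the integral gives A² · L/2.
Setting this equal to 1 gives A² = 1/(L/2).
With L = 2.25: A² = 0.8889 and A = 0.9428.

A ≈ 0.943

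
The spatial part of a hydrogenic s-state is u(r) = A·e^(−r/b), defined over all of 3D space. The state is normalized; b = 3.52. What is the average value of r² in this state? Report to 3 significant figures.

By definition ⟨r²⟩ = ∫ r^2 |u(r)|² 4πr² dr.
Recall ∫₀^∞ r^m e^(−r/β) dr = m!·β^(m+1), evaluating both integrals, ⟨r²⟩ = 3·b^2.
With b = 3.52, ⟨r^2⟩ = 37.17.

⟨r^2⟩ ≈ 37.2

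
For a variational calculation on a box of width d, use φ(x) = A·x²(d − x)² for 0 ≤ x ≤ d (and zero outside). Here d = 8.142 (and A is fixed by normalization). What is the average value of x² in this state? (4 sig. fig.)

⟨x^2⟩ ≈ 18.08

By definition ⟨x²⟩ = ∫ x^2 |φ(x)|² dx.
Expanding the polynomial and integrating term by term, since the A² factors cancel between numerator and denominator, ⟨x²⟩ = 3·d^2/11.
With d = 8.142, ⟨x^2⟩ = 18.080.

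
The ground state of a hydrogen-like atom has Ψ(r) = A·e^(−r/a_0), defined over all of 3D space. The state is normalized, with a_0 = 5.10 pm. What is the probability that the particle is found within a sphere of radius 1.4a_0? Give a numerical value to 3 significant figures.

P ≈ 0.531

P = ∫ |Ψ|² 4πr² dr over r ≤ 1.4a_0.
Normalization gives A² = 1/(π·a_0^3).
Let u = r/a_0; then A², 4π and the length scale all cancel, so P = ∫_{0}^{1.4} u^2·e^(-2·u) du ÷ ∫_{0}^{∞} u^2·e^(-2·u) du.
An antiderivative of u^2·e^(-2·u) is -(2·u^2 + 2·u + 1)·e^(-2·u)/4; evaluating from 0 to 1.4 gives 1/4 - 193·e^(-14/5)/100, while the full integral is 1/4.
This evaluates to P = 0.5305.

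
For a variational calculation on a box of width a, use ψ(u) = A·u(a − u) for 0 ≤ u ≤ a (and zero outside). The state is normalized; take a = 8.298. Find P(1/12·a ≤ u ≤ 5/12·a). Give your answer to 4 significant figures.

P ≈ 0.3415

P = ∫_{1/12·a}^{5/12·a} |ψ(u)|² du.
With A² fixed by ∫|ψ|² = 1, i.e. A² = (a^5/30)^(−1), substitute and integrate.
Substituting t = u/a, A² and the length scale cancel in the ratio: P = ∫_{1/12}^{5/12} t^2·(1 - t)^2 dt / ∫_{0}^{1} t^2·(1 - t)^2 dt.
With ∫ t^2·(1 - t)^2 dt = t^3·(6·t^2 - 15·t + 10)/30 + C, the region integral is ≈ 0.0113844 and the full one is 1/30.
The result is P = 0.34153.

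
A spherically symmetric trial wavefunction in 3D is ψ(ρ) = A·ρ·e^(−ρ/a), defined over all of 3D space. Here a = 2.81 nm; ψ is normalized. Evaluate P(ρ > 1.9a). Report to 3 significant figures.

With dV = 4πρ²dρ, the probability is ∫|ψ|² dV over ρ > 1.9a.
The full normalization integral is A²·[3·π·a^5] = 1, fixing A².
Substituting u = ρ/a, A², 4π and the length scale all cancel in the ratio: P = ∫_{1.9}^{∞} u^4·e^(-2·u) du / ∫_{0}^{∞} u^4·e^(-2·u) du.
Using ∫ u^4·e^(-2·u) du = -(u^4/2 + u^3 + 3·u^2/2 + 3·u/2 + 3/4)·e^(-2·u), the numerator is ≈ 0.50088 and the denominator is 3/4.
This evaluates to P = 0.6678.

P ≈ 0.668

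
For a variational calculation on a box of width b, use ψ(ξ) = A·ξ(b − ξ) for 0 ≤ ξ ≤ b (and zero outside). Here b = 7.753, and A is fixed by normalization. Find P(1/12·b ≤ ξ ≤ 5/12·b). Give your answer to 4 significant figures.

P ≈ 0.3415

The probability is P = ∫ |ψ|² dξ over [1/12·b, 5/12·b].
With A² fixed by ∫|ψ|² = 1, i.e. A² = (b^5/30)^(−1), substitute and integrate.
Substituting u = ξ/b, A² and the length scale cancel in the ratio: P = ∫_{1/12}^{5/12} u^2·(1 - u)^2 du / ∫_{0}^{1} u^2·(1 - u)^2 du.
With ∫ u^2·(1 - u)^2 du = u^3·(6·u^2 - 15·u + 10)/30 + C, the region integral is ≈ 0.0113844 and the full one is 1/30.
This works out to P = 0.34153.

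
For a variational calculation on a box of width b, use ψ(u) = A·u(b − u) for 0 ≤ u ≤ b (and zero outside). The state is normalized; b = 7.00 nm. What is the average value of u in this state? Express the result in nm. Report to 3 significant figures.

By definition ⟨u⟩ = ∫ u |ψ(u)|² du.
The ratio of the moment integral to the normalization integral gives ⟨u⟩ = b/2.
With b = 7.00, ⟨u⟩ = 3.500.

⟨u⟩ ≈ 3.50 nm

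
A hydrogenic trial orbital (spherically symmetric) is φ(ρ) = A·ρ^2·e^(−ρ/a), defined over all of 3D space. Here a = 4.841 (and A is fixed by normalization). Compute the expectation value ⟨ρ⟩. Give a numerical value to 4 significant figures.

The expectation value is the |φ|²-weighted average of ρ: ∫ ρ|φ|² 4πρ² dρ.
With ∫₀^∞ ρ^7 e^(−αρ) dρ = 7!/α^8, evaluating both integrals, ⟨ρ⟩ = 7·a/2.
With a = 4.841, ⟨ρ⟩ = 16.944.

⟨ρ⟩ ≈ 16.94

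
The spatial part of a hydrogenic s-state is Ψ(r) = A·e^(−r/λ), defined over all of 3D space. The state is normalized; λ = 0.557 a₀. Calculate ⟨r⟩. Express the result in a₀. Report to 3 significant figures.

⟨r⟩ ≈ 0.836 a₀

⟨r⟩ = ∫ r |Ψ|² 4πr² dr over the full domain.
Recall ∫₀^∞ r^m e^(−r/β) dr = m!·β^(m+1), since the A² factors cancel between numerator and denominator, ⟨r⟩ = 3·λ/2.
Putting λ = 0.557 gives 0.8355.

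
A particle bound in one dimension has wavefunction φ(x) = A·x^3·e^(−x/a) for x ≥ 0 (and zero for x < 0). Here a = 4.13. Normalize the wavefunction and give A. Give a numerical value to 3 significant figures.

A ≈ 0.00295

We need A² ∫|f|² dx = 1, taking the integral from 0 to ∞.
Using ∫₀^∞ xⁿ e^(−αx) dx = n!/αⁿ⁺¹, carrying out the integral gives A² · 45·a^7/8.
So A² = (45·a^7/8)^(−1).
Plugging in a = 4.13 yields A = 0.002945.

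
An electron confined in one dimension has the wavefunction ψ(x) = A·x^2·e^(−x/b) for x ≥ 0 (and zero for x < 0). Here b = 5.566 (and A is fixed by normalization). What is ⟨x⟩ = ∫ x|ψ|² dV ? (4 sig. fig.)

⟨x⟩ = ∫ x |ψ|² dx over the full domain.
Since the A² factors cancel between numerator and denominator, ⟨x⟩ = 5·b/2.
With b = 5.566, ⟨x⟩ = 13.915.

⟨x⟩ ≈ 13.92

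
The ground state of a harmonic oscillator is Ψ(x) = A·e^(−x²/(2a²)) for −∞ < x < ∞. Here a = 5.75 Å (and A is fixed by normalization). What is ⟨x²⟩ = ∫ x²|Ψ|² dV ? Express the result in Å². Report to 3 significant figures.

⟨x²⟩ = ∫ x^2 |Ψ|² dx over the full domain.
With ∫_{−∞}^{∞} x^(2m) e^(−αx²) dx = (2m−1)!!·√π / (2^m α^(m+1/2)), since the A² factors cancel between numerator and denominator, ⟨x²⟩ = a^2/2.
Putting a = 5.75 gives 16.53.

⟨x^2⟩ ≈ 16.5 Å^2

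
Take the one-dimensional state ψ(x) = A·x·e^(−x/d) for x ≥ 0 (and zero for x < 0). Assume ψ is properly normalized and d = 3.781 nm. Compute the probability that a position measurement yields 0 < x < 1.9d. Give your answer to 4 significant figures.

P ≈ 0.7311

The probability is P = ∫ |ψ|² dx over [0, 1.9d].
The normalization integral ∫|ψ|²dx over the whole domain equals d^3/4·A², and A² cancels in the ratio.
Let u = x/d; then A² and the length scale cancel, so P = ∫_{0}^{1.9} u^2·e^(-2·u) du ÷ ∫_{0}^{∞} u^2·e^(-2·u) du.
Using ∫ u^2·e^(-2·u) du = -(2·u^2 + 2·u + 1)·e^(-2·u)/4, the numerator is 1/4 - 601·e^(-19/5)/200 and the denominator is 1/4.
Taking the ratio, P = 0.73110.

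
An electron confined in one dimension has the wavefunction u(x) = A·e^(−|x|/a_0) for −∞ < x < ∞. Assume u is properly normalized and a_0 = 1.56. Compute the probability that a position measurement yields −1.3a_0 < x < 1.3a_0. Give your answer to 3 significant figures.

P ≈ 0.926

P = ∫_{−1.3a_0}^{1.3a_0} |u(x)|² dx.
Since A² = 1/(a_0), this is the region integral divided by the full normalization integral.
By symmetry take twice the x ≥ 0 contribution in numerator and denominator; the 2's cancel. Let t = x/a_0; then A² and the length scale cancel, so P = ∫_{0}^{1.3} e^(-2·t) dt ÷ ∫_{0}^{∞} e^(-2·t) dt.
Using ∫ e^(-2·t) dt = -e^(-2·t)/2, the numerator is 1/2 - e^(-13/5)/2 and the denominator is 1/2.
Taking the ratio, P = 0.9257.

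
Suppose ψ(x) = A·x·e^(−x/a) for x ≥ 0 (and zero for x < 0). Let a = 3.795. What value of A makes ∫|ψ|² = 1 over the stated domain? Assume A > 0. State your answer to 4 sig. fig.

A ≈ 0.2705

We need A² ∫|f|² dx = 1, taking the integral from 0 to ∞.
Carrying out the integral gives A² · a^3/4.
Plugging in a = 3.795 yields A = 0.27053.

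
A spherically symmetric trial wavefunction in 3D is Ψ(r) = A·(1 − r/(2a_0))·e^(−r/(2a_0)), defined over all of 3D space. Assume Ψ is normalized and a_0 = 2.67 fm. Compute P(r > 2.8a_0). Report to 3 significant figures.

P = ∫ |Ψ|² 4πr² dr over r > 2.8a_0.
Normalization gives A² = 1/(8·π·a_0^3).
Let u = r/a_0; then A², 4π and the length scale all cancel, so P = ∫_{2.8}^{∞} u^2·(1 - u/2)^2·e^(-u) du ÷ ∫_{0}^{∞} u^2·(1 - u/2)^2·e^(-u) du.
An antiderivative of u^2·(1 - u/2)^2·e^(-u) is -(u^4/4 + u^2 + 2·u + 2)·e^(-u); evaluating from 2.8 to ∞ gives ≈ 1.8733, while the full integral is 2.
This evaluates to P = 0.9367.

P ≈ 0.937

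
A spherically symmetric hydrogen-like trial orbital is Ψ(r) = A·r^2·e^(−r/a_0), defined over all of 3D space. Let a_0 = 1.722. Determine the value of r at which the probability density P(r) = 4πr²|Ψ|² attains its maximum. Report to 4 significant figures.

The maximum of P(r) = 4πr²|Ψ|² occurs where its derivative vanishes.
Solving yields r = 3·a_0.
With a_0 = 1.722, the most probable radial distance is 5.1660.

r ≈ 5.166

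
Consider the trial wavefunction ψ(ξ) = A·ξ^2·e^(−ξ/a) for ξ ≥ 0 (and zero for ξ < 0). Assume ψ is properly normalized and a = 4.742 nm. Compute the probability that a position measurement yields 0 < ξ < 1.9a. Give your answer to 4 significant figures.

The probability is P = ∫ |ψ|² dξ over [0, 1.9a].
Since A² = 1/(3·a^5/4), this is the region integral divided by the full normalization integral.
In terms of u = ξ/a (A² and the length scale cancel between numerator and denominator), P = [∫_{0}^{1.9} u^4·e^(-2·u) du] / [∫_{0}^{∞} u^4·e^(-2·u) du].
With ∫ u^4·e^(-2·u) du = -(u^4/2 + u^3 + 3·u^2/2 + 3·u/2 + 3/4)·e^(-2·u) + C, the region integral is ≈ 0.249117 and the full one is 3/4.
Evaluating gives P = 0.33216.

P ≈ 0.3322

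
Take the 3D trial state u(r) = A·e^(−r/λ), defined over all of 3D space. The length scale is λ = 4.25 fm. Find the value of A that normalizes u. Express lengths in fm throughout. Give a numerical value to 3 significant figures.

Require ∫ |u|² 4πr² dr = 1 over the whole domain.
Using ∫₀^∞ rⁿ e^(−αr) dr = n!/αⁿ⁺¹, with u = A·e^(−r/λ), the integral evaluates to A²·[π·λ^3].
So A² = (π·λ^3)^(−1).
With λ = 4.25: A² = 0.004147 and A = 0.06439.

A ≈ 0.0644 fm^(-3/2)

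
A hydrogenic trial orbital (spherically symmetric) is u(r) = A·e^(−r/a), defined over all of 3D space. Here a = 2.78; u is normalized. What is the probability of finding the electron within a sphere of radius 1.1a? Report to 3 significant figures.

Integrate the radial probability density 4πr²|u|² over r ≤ 1.1a.
A² is fixed by ∫₀^∞ 4πr²|u|² dr = 1, i.e. A² = (π·a^3)^(−1).
Substituting t = r/a, A², 4π and the length scale all cancel in the ratio: P = ∫_{0}^{1.1} t^2·e^(-2·t) dt / ∫_{0}^{∞} t^2·e^(-2·t) dt.
Using ∫ t^2·e^(-2·t) dt = -(2·t^2 + 2·t + 1)·e^(-2·t)/4, the numerator is 1/4 - 281·e^(-11/5)/200 and the denominator is 1/4.
The region integral divided by the full integral gives P = 0.3773.

P ≈ 0.377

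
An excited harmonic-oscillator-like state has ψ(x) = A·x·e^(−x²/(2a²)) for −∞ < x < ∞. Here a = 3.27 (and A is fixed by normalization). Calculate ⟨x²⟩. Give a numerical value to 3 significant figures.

⟨x²⟩ = ∫ x^2 |ψ|² dx over the full domain.
The ratio of the moment integral to the normalization integral gives ⟨x²⟩ = 3·a^2/2.
Putting a = 3.27 gives 16.04.

⟨x^2⟩ ≈ 16.0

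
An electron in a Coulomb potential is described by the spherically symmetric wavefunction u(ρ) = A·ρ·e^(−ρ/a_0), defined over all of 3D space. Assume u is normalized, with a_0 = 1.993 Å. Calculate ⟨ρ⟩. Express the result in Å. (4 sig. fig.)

⟨ρ⟩ ≈ 4.983 Å

By definition ⟨ρ⟩ = ∫ ρ |u(ρ)|² 4πρ² dρ.
The ratio of the moment integral to the normalization integral gives ⟨ρ⟩ = 5·a_0/2.
With a_0 = 1.993, ⟨ρ⟩ = 4.9825.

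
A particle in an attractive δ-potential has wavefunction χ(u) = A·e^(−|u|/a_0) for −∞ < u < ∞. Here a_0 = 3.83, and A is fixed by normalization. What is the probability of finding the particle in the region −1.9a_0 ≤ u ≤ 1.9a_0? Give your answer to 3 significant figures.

P ≈ 0.978

|χ|² is the probability density, so P = ∫_{−1.9a_0}^{1.9a_0} |χ|² du.
The normalization integral ∫|χ|²du over the whole domain equals a_0·A², and A² cancels in the ratio.
By symmetry take twice the u ≥ 0 contribution in numerator and denominator; the 2's cancel. In terms of t = u/a_0 (A² and the length scale cancel between numerator and denominator), P = [∫_{0}^{1.9} e^(-2·t) dt] / [∫_{0}^{∞} e^(-2·t) dt].
Using ∫ e^(-2·t) dt = -e^(-2·t)/2, the numerator is 1/2 - e^(-19/5)/2 and the denominator is 1/2.
Taking the ratio, P = 0.9776.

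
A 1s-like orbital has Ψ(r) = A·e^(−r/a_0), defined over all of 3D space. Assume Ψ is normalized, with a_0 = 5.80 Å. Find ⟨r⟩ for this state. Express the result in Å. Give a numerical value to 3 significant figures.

⟨r⟩ = ∫ r |Ψ|² 4πr² dr over the full domain.
Since the A² factors cancel between numerator and denominator, ⟨r⟩ = 3·a_0/2.
With a_0 = 5.80, ⟨r⟩ = 8.700.

⟨r⟩ ≈ 8.70 Å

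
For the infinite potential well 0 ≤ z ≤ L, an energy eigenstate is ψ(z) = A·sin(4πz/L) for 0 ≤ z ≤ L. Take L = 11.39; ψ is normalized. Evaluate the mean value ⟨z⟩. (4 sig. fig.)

⟨z⟩ ≈ 5.695

⟨z⟩ = ∫ z |ψ|² dz over the full domain.
With ∫₀^L sin²(nπz/L) dz = L/2, the ratio of the moment integral to the normalization integral gives ⟨z⟩ = L/2.
Putting L = 11.39 gives 5.6950.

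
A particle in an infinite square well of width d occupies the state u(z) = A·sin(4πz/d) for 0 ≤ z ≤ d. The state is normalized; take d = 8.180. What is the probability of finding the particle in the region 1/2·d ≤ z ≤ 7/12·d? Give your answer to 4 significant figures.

P ≈ 0.04888

|u|² is the probability density, so P = ∫_{1/2·d}^{7/12·d} |u|² dz.
With A² fixed by ∫|u|² = 1, i.e. A² = (d/2)^(−1), substitute and integrate.
Substituting t = z/d, A² and the length scale cancel in the ratio: P = ∫_{1/2}^{7/12} sin(4·π·t)^2 dt / ∫_{0}^{1} sin(4·π·t)^2 dt.
An antiderivative of sin(4·π·t)^2 is t/2 - sin(4·π·t)·cos(4·π·t)/(8·π); evaluating from 1/2 to 7/12 gives -√(3)/(32·π) + 1/24, while the full integral is 1/2.
The result is P = (-√(3)/16 + π/12)/π.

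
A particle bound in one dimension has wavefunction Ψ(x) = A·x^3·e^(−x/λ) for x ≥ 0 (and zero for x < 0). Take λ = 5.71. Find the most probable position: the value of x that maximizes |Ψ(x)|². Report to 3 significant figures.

Set d/dx [|Ψ(x)|²] = 0 and solve for x > 0.
This gives x = 3·λ.
With λ = 5.71, the most probable position is 17.13.

x ≈ 17.1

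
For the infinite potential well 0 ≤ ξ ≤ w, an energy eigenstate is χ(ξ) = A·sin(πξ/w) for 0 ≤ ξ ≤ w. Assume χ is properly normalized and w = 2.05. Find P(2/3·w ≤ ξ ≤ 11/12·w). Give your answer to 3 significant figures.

P ≈ 0.192

The probability is P = ∫ |χ|² dξ over [2/3·w, 11/12·w].
The normalization integral ∫|χ|²dξ over the whole domain equals w/2·A², and A² cancels in the ratio.
In terms of u = ξ/w (A² and the length scale cancel between numerator and denominator), P = [∫_{2/3}^{11/12} sin(π·u)^2 du] / [∫_{0}^{1} sin(π·u)^2 du].
An antiderivative of sin(π·u)^2 is u/2 - sin(2·π·u)/(4·π); evaluating from 2/3 to 11/12 gives -√(3)/(8·π) + 1/(8·π) + 1/8, while the full integral is 1/2.
The result is P = (-√(3) + 1 + π)/(4·π).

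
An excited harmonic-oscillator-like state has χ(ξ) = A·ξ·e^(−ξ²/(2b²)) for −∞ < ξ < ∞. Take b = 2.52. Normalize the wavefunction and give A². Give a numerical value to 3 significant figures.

Normalization requires ∫|χ|² dξ = 1, integrated from −∞ to ∞.
The integral (without the A² prefactor) comes out to √(π)·b^3/2.
Setting this equal to 1 gives A² = 1/(√(π)·b^3/2).
Plugging in b = 2.52 yields A = 0.2655.

A^2 ≈ 0.0705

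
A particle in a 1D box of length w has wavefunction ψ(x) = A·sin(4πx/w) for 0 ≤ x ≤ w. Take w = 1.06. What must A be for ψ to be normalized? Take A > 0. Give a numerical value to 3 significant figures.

Normalization requires ∫|ψ|² dx = 1, integrated from 0 to w.
Using sin²θ = (1 − cos 2θ)/2, carrying out the integral gives A² · w/2.
Setting this equal to 1 gives A² = 1/(w/2).
Plugging in w = 1.06 yields A = 1.374.

A ≈ 1.37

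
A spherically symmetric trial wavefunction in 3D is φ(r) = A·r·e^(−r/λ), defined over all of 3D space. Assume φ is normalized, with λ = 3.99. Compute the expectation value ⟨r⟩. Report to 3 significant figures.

⟨r⟩ ≈ 9.98

By definition ⟨r⟩ = ∫ r |φ(r)|² 4πr² dr.
Evaluating both integrals, ⟨r⟩ = 5·λ/2.
Putting λ = 3.99 gives 9.975.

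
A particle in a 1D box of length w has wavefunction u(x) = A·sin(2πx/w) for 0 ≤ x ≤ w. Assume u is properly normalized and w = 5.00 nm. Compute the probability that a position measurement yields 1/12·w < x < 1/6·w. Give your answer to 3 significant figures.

P ≈ 0.0833

P = ∫_{1/12·w}^{1/6·w} |u(x)|² dx.
Since A² = 1/(w/2), this is the region integral divided by the full normalization integral.
Substituting t = x/w, A² and the length scale cancel in the ratio: P = ∫_{1/12}^{1/6} sin(2·π·t)^2 dt / ∫_{0}^{1} sin(2·π·t)^2 dt.
Using ∫ sin(2·π·t)^2 dt = t/2 - sin(4·π·t)/(8·π), the numerator is 1/24 and the denominator is 1/2.
This works out to P = 1/12.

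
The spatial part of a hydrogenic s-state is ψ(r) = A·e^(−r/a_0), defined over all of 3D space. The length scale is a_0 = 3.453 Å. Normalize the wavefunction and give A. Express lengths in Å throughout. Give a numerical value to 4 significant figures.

We need A² ∫|f|² 4πr² dr = 1, taking the integral from 0 to ∞.
In 3D with spherical symmetry the volume element is 4πr² dr.
With ∫₀^∞ r^2 e^(−αr) dr = 2!/α^3, carrying out the integral gives A² · π·a_0^3.
So A² = (π·a_0^3)^(−1).
With a_0 = 3.453: A² = 0.0077314 and A = 0.087929.

A ≈ 0.08793 Å^(-3/2)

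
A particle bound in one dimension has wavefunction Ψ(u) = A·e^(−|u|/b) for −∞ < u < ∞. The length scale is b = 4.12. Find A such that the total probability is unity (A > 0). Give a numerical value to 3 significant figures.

Require ∫ |Ψ|² du = 1 over the whole domain.
Using ∫₀^∞ uⁿ e^(−αu) du = n!/αⁿ⁺¹, carrying out the integral gives A² · b.
Substituting b = 4.12 gives A² = 0.2427, so A = 0.4927.

A ≈ 0.493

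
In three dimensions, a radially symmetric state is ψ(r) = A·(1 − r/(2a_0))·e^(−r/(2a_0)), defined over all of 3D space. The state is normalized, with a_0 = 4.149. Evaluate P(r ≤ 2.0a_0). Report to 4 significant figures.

With dV = 4πr²dr, the probability is ∫|ψ|² dV over r ≤ 2.0a_0.
The full normalization integral is A²·[8·π·a_0^3] = 1, fixing A².
Substituting u = r/a_0, A², 4π and the length scale all cancel in the ratio: P = ∫_{0}^{2.0} u^2·(1 - u/2)^2·e^(-u) du / ∫_{0}^{∞} u^2·(1 - u/2)^2·e^(-u) du.
With ∫ u^2·(1 - u/2)^2·e^(-u) du = -(u^4/4 + u^2 + 2·u + 2)·e^(-u) + C, the region integral is 2 - 14·e^(-2) and the full one is 2.
The region integral divided by the full integral gives P = 0.052653.

P ≈ 0.05265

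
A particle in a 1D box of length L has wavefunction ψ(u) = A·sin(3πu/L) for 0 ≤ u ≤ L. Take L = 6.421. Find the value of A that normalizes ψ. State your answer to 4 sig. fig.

We need A² ∫|f|² du = 1, taking the integral from 0 to L.
Using sin²θ = (1 − cos 2θ)/2, carrying out the integral gives A² · L/2.
Hence A² = 1/[L/2].
Plugging in L = 6.421 yields A = 0.55810.

A ≈ 0.5581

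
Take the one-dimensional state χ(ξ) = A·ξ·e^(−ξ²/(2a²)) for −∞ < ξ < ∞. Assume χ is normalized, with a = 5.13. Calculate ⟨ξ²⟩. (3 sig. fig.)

⟨ξ^2⟩ ≈ 39.5

The expectation value is the |χ|²-weighted average of ξ^2: ∫ ξ^2|χ|² dξ.
The ratio of the moment integral to the normalization integral gives ⟨ξ²⟩ = 3·a^2/2.
Putting a = 5.13 gives 39.48.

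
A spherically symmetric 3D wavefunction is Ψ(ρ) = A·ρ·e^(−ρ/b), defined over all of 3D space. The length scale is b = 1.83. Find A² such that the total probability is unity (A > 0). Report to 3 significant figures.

A^2 ≈ 0.00517

The normalization condition is ∫|Ψ|² 4πρ² dρ = 1 from 0 to ∞.
In 3D with spherical symmetry the volume element is 4πρ² dρ.
The integral (without the A² prefactor) comes out to 3·π·b^5.
So A² = (3·π·b^5)^(−1).
Plugging in b = 1.83 yields A = 0.07190.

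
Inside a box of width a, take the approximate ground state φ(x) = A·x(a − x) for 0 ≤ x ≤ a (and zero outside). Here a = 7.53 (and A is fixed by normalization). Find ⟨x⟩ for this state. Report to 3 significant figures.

The expectation value is the |φ|²-weighted average of x: ∫ x|φ|² dx.
Since the A² factors cancel between numerator and denominator, ⟨x⟩ = a/2.
With a = 7.53, ⟨x⟩ = 3.765.

⟨x⟩ ≈ 3.77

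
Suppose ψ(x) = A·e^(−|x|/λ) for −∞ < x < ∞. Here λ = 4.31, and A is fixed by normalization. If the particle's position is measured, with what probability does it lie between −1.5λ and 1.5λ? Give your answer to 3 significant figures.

P ≈ 0.950

|ψ|² is the probability density, so P = ∫_{−1.5λ}^{1.5λ} |ψ|² dx.
The normalization integral ∫|ψ|²dx over the whole domain equals λ·A², and A² cancels in the ratio.
Both integrals are even about x = 0, so only the x ≥ 0 halves are needed (the factors of 2 cancel). Substituting u = x/λ, A² and the length scale cancel in the ratio: P = ∫_{0}^{1.5} e^(-2·u) du / ∫_{0}^{∞} e^(-2·u) du.
An antiderivative of e^(-2·u) is -e^(-2·u)/2; evaluating from 0 to 1.5 gives 1/2 - e^(-3)/2, while the full integral is 1/2.
The result is P = 0.9502.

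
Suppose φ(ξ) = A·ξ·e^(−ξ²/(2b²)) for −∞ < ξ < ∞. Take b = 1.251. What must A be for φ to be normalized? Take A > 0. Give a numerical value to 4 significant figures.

A ≈ 0.7592

We need A² ∫|f|² dξ = 1, taking the integral from −∞ to ∞.
With ∫_{−∞}^{∞} ξ^(2m) e^(−αξ²) dξ = (2m−1)!!·√π / (2^m α^(m+1/2)), carrying out the integral gives A² · √(π)·b^3/2.
Hence A² = 1/[√(π)·b^3/2].
Substituting b = 1.251 gives A² = 0.57635, so A = 0.75917.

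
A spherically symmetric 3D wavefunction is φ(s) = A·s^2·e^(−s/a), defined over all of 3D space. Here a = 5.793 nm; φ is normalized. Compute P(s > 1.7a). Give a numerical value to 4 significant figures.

With dV = 4πs²ds, the probability is ∫|φ|² dV over s > 1.7a.
Normalization gives A² = 1/(45·π·a^7/2).
Let u = s/a; then A², 4π and the length scale all cancel, so P = ∫_{1.7}^{∞} u^6·e^(-2·u) du ÷ ∫_{0}^{∞} u^6·e^(-2·u) du.
With ∫ u^6·e^(-2·u) du = -(4·u^6 + 12·u^5 + 30·u^4 + 60·u^3 + 90·u^2 + 90·u + 45)·e^(-2·u)/8 + C, the region integral is ≈ 5.29958 and the full one is 45/8.
This evaluates to P = 0.94215.

P ≈ 0.9421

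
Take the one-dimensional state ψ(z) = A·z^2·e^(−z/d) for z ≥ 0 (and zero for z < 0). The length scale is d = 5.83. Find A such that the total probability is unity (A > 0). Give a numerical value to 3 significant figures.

A ≈ 0.0141

We need A² ∫|f|² dz = 1, taking the integral from 0 to ∞.
Using ∫₀^∞ zⁿ e^(−αz) dz = n!/αⁿ⁺¹, with ψ = A·z^2·e^(−z/d), the integral evaluates to A²·[3·d^5/4].
Setting this equal to 1 gives A² = 1/(3·d^5/4).
Substituting d = 5.83 gives A² = 0.0001980, so A = 0.01407.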